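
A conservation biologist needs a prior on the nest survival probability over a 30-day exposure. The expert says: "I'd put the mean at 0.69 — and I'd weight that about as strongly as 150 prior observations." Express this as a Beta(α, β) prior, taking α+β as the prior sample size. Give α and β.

α = 103.5, β = 46.5

Under the effective-sample-size interpretation, Beta(α, β) has prior mean α/(α+β) and prior sample size α+β.
So α+β = 150 and α/(α+β) = 0.69, giving α = 0.69·150 = 103.5 and β = 150 − 103.5 = 46.5.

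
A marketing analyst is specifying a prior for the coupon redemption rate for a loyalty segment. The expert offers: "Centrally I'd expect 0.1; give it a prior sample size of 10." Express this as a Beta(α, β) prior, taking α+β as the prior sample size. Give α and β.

α = 1, β = 9

Under the effective-sample-size interpretation, Beta(α, β) has prior mean α/(α+β) and prior sample size α+β.
So α+β = 10 and α/(α+β) = 0.1, giving α = 0.1·10 = 1 and β = 10 − 1 = 9.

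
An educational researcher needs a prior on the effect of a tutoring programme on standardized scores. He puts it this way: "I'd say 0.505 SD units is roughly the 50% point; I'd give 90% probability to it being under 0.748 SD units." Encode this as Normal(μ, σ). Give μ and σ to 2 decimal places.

For Normal(μ,σ), the p-quantile is μ + z_p·σ. Here z_{0.5} = 0, z_{0.9} = 1.282.
So 0.505 = μ + 0σ and 0.748 = μ + 1.282σ.
Subtracting: σ = (0.748 − 0.505)/(1.282 − (0)) = 0.19.
Then μ = 0.505 − (0)·0.19 = 0.51.

μ = 0.51, σ = 0.19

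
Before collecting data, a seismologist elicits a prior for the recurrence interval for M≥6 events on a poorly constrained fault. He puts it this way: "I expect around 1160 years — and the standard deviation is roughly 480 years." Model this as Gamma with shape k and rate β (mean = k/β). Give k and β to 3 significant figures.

For Gamma(k, rate β): mean = k/β, variance = k/β², so CV = 1/√k.
CV = SD/mean = 480/1160 = 0.4138, hence k = 1/CV² = 5.84.
Then β = k/mean = 5.84/1160 = 0.00503.

k ≈ 5.84, β ≈ 0.00503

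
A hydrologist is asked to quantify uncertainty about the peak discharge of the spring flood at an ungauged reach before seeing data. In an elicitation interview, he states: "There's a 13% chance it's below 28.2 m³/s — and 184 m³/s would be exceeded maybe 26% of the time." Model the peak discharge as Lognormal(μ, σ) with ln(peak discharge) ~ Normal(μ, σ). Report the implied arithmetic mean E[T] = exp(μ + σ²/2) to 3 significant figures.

If T ~ Lognormal(μ,σ) then ln T ~ Normal(μ,σ), so the p-quantile of ln T is μ + z_p·σ.
ln(28.2) = 3.339 and ln(184) = 5.215; z_{0.13} = -1.126, z_{0.74} = 0.6433.
σ = (5.215 − 3.339)/(0.6433 − (-1.126)) = 1.060.
μ = 3.339 − (-1.126)·1.060 = 4.533.
E[T] = exp(μ + σ²/2) = exp(4.533 + 0.5616) = 163 m³/s.

E[T] ≈ 163 m³/s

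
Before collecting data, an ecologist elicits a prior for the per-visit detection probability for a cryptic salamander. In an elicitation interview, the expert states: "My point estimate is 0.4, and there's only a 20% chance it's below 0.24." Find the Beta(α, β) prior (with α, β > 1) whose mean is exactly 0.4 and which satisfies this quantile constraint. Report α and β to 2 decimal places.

α ≈ 2.75, β ≈ 4.13

With mean 0.4 fixed, write α = 0.4s, β = 0.6s where s = α+β.
Need P(θ < 0.24) = 0.2 under Beta(0.4s, 0.6s). Normal approximation: (q−m)/√(m(1−m)/s) ≈ z_{0.2} = -0.842, so s ≈ 0.4·0.6·(-0.842)²/(0.24−0.4)² = 6.6.
At s = 6.6: P(θ<0.24) ≈ 0.205. Adjusting to match 0.2 gives s ≈ 6.88.
So α = 0.4·6.88 ≈ 2.75, β = 0.6·6.88 ≈ 4.13.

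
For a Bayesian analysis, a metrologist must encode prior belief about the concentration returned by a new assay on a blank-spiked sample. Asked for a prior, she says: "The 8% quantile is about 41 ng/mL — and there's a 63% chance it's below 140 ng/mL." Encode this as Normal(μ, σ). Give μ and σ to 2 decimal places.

The p-quantile of Normal(μ,σ) is μ + z_p·σ, with z_{0.08} = -1.405 and z_{0.63} = 0.3319.
Eliminate σ: μ = (z₂·x₁ − z₁·x₂)/(z₂ − z₁) = (0.3319·41 − (-1.405)·140)/1.737 = 121.09.
Then σ = (x₂ − x₁)/(z₂ − z₁) = (140 − 41)/1.737 = 57.00.

μ = 121.09, σ = 57.00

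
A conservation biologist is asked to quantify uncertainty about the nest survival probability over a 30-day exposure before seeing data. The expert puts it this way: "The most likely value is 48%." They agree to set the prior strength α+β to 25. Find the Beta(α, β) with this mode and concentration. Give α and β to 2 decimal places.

For α,β > 1 the Beta mode is (α−1)/(α+β−2). With α+β = 25, the mode is (α−1)/23.
Set (α−1)/23 = 0.48 → α = 1 + 0.48·23 = 12.04.
β = 25 − α = 12.96.

α = 12.04, β = 12.96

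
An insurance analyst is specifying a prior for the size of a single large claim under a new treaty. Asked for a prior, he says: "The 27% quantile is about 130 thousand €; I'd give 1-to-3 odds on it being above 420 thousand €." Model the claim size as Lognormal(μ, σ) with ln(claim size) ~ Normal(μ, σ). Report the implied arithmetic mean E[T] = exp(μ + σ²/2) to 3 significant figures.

If T ~ Lognormal(μ,σ) then ln T ~ Normal(μ,σ), so the p-quantile of ln T is μ + z_p·σ.
ln(130) = 4.868 and ln(420) = 6.04; z_{0.27} = -0.6128, z_{0.75} = 0.6745.
σ = (6.04 − 4.868)/(0.6745 − (-0.6128)) = 0.911.
μ = 4.868 − (-0.6128)·0.911 = 5.426.
E[T] = exp(μ + σ²/2) = exp(5.426 + 0.4150) = 344 thousand €.

E[T] ≈ 344 thousand €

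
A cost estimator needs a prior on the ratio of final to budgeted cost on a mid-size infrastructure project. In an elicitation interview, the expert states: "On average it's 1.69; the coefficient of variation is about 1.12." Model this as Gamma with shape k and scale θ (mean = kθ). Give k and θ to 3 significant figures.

For Gamma(k, scale θ): mean = kθ, variance = kθ², so CV = 1/√k.
CV = 1.12, hence k = 1/CV² = 0.797.
Then θ = mean/k = 1.69/0.797 = 2.12.

k ≈ 0.797, θ ≈ 2.12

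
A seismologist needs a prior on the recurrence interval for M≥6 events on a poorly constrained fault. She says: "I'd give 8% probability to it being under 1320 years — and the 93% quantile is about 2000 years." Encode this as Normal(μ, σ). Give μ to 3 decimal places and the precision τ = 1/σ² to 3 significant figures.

For Normal(μ,σ), the p-quantile is μ + z_p·σ. Here z_{0.08} = -1.405, z_{0.93} = 1.476.
So 1320 = μ − 1.405σ and 2000 = μ + 1.476σ.
Subtracting: σ = (2000 − 1320)/(1.476 − (-1.405)) = 236.040.
Then μ = 1320 − (-1.405)·236.040 = 1651.654.
Precision τ = 1/σ² = 1/236² = 1.79e-05.

μ = 1651.654, τ = 1.79e-05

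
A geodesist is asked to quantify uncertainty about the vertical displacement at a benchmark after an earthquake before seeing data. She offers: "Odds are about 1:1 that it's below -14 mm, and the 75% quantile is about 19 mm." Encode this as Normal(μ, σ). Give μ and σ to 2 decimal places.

μ = -14.00, σ = 48.93

For Normal(μ,σ), the p-quantile is μ + z_p·σ. Here z_{0.5} = 0, z_{0.75} = 0.6745.
So -14 = μ + 0σ and 19 = μ + 0.6745σ.
Subtracting: σ = (19 − -14)/(0.6745 − (0)) = 48.93.
Then μ = -14 − (0)·48.93 = -14.00.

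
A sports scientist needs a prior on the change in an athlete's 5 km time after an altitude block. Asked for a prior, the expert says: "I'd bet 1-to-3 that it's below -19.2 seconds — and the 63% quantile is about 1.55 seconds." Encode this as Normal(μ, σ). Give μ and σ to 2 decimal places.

The p-quantile of Normal(μ,σ) is μ + z_p·σ, with z_{0.25} = -0.6745 and z_{0.63} = 0.3319.
Eliminate σ: μ = (z₂·x₁ − z₁·x₂)/(z₂ − z₁) = (0.3319·-19.2 − (-0.6745)·1.55)/1.006 = -5.29.
Then σ = (x₂ − x₁)/(z₂ − z₁) = (1.55 − -19.2)/1.006 = 20.62.

μ = -5.29, σ = 20.62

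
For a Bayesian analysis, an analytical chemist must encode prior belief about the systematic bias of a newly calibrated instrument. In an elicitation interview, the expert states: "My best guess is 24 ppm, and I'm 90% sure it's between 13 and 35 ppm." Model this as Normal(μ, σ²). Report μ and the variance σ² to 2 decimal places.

μ = 24.00, σ² = 44.72

A symmetric 90% interval runs μ ± z·σ with z = 1.645.
Half-width = 11, so σ = 11/1.645 = 6.688 and σ² = 44.72.
μ is the stated best guess, 24.00.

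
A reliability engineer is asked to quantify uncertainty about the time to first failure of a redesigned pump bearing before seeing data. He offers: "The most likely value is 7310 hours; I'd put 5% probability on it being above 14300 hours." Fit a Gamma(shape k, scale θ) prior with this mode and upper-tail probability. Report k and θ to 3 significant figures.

Gamma(k,θ) with k>1 has mode (k−1)θ, so θ = 7310/(k−1).
Need P(X < 14300) = 0.95 with θ tied to k this way. Start at k = 2, θ = 7310: P(X<14300) ≈ 0.582.
Too low — raise k to concentrate. Iterating converges to k ≈ 7.16.
Then θ = 7310/(7.16−1) ≈ 1190.

k ≈ 7.16, θ ≈ 1190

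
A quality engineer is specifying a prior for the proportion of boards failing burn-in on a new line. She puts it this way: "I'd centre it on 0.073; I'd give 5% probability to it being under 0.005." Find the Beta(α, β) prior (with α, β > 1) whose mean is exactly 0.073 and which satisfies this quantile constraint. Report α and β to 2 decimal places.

α ≈ 1.10, β ≈ 13.93

With mean 0.073 fixed, write α = 0.073s, β = 0.927s where s = α+β.
Need P(θ < 0.005) = 0.05 under Beta(0.073s, 0.927s). Normal approximation: (q−m)/√(m(1−m)/s) ≈ z_{0.05} = -1.64, so s ≈ 0.073·0.927·(-1.64)²/(0.005−0.073)² = 39.6.
At s = 39.6: P(θ<0.005) ≈ 0.001. Adjusting to match 0.05 gives s ≈ 15.02.
So α = 0.073·15.02 ≈ 1.10, β = 0.927·15.02 ≈ 13.93.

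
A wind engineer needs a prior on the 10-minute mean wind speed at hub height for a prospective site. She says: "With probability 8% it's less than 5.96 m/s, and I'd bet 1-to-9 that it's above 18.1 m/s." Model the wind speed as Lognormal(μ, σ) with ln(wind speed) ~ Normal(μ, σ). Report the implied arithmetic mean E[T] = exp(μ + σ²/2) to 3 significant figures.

If T ~ Lognormal(μ,σ) then ln T ~ Normal(μ,σ), so the p-quantile of ln T is μ + z_p·σ.
ln(5.96) = 1.785 and ln(18.1) = 2.896; z_{0.08} = -1.405, z_{0.9} = 1.282.
σ = (2.896 − 1.785)/(1.282 − (-1.405)) = 0.413.
μ = 1.785 − (-1.405)·0.413 = 2.366.
E[T] = exp(μ + σ²/2) = exp(2.366 + 0.0855) = 11.6 m/s.

E[T] ≈ 11.6 m/s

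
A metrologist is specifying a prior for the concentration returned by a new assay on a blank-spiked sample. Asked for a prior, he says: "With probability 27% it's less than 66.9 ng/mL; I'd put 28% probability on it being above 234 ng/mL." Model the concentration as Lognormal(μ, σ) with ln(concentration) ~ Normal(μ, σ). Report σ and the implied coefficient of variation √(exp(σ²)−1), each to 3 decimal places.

If T ~ Lognormal(μ,σ) then ln T ~ Normal(μ,σ), so the p-quantile of ln T is μ + z_p·σ.
ln(66.9) = 4.203 and ln(234) = 5.455; z_{0.27} = -0.6128, z_{0.72} = 0.5828.
σ = (5.455 − 4.203)/(0.5828 − (-0.6128)) = 1.047.
μ = 4.203 − (-0.6128)·1.047 = 4.845.
CV = √(exp(σ²)−1) = √(exp(1.0967)−1) = 1.412.

σ ≈ 1.047, CV ≈ 1.412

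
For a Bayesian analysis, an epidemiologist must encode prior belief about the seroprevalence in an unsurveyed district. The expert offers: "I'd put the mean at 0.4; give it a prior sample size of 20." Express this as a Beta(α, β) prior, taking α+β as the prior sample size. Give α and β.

α = 8, β = 12

Under the effective-sample-size interpretation, Beta(α, β) has prior mean α/(α+β) and prior sample size α+β.
So α+β = 20 and α/(α+β) = 0.4, giving α = 0.4·20 = 8 and β = 20 − 8 = 12.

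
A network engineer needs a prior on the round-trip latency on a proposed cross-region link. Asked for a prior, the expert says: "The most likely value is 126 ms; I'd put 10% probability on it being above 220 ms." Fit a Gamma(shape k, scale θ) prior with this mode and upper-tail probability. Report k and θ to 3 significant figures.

Gamma(k,θ) with k>1 has mode (k−1)θ, so θ = 126/(k−1).
Need P(X < 220) = 0.9 with θ tied to k this way. Start at k = 2, θ = 126: P(X<220) ≈ 0.521.
Too low — raise k to concentrate. Iterating converges to k ≈ 7.11.
Then θ = 126/(7.11−1) ≈ 20.6.

k ≈ 7.11, θ ≈ 20.6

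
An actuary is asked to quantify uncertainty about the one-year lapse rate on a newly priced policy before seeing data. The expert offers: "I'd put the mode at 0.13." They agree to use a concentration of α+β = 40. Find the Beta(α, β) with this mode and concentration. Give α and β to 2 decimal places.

α = 5.94, β = 34.06

For α,β > 1 the Beta mode is (α−1)/(α+β−2). With α+β = 40, the mode is (α−1)/38.
Set (α−1)/38 = 0.13 → α = 1 + 0.13·38 = 5.94.
β = 40 − α = 34.06.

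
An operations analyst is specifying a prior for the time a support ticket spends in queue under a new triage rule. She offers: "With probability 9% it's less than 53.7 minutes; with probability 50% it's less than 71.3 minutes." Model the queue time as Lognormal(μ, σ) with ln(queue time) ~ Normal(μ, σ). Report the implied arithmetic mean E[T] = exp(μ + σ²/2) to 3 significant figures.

If T ~ Lognormal(μ,σ) then ln T ~ Normal(μ,σ), so the p-quantile of ln T is μ + z_p·σ.
ln(53.7) = 3.983 and ln(71.3) = 4.267; z_{0.09} = -1.341, z_{0.5} = 0.
σ = (4.267 − 3.983)/(0 − (-1.341)) = 0.211.
μ = 3.983 − (-1.341)·0.211 = 4.267.
E[T] = exp(μ + σ²/2) = exp(4.267 + 0.0224) = 72.9 minutes.

E[T] ≈ 72.9 minutes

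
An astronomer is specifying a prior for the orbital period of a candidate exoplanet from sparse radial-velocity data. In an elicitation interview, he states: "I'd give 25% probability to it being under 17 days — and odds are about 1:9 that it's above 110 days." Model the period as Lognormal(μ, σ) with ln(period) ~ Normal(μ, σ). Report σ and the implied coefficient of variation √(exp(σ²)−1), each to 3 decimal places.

σ ≈ 0.955, CV ≈ 1.220

If T ~ Lognormal(μ,σ) then ln T ~ Normal(μ,σ), so the p-quantile of ln T is μ + z_p·σ.
ln(17) = 2.833 and ln(110) = 4.7; z_{0.25} = -0.6745, z_{0.9} = 1.282.
σ = (4.7 − 2.833)/(1.282 − (-0.6745)) = 0.955.
μ = 2.833 − (-0.6745)·0.955 = 3.477.
CV = √(exp(σ²)−1) = √(exp(0.9113)−1) = 1.220.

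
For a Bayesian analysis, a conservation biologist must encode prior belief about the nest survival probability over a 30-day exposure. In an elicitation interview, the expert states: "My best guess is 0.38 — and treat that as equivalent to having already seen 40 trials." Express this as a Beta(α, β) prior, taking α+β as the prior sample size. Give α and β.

α = 15.2, β = 24.8

Under the effective-sample-size interpretation, Beta(α, β) has prior mean α/(α+β) and prior sample size α+β.
So α+β = 40 and α/(α+β) = 0.38, giving α = 0.38·40 = 15.2 and β = 40 − 15.2 = 24.8.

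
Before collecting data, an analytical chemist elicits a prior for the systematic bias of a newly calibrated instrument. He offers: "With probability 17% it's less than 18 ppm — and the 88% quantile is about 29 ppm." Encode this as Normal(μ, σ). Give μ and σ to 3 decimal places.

μ = 22.930, σ = 5.166

The p-quantile of Normal(μ,σ) is μ + z_p·σ, with z_{0.17} = -0.9542 and z_{0.88} = 1.175.
Eliminate σ: μ = (z₂·x₁ − z₁·x₂)/(z₂ − z₁) = (1.175·18 − (-0.9542)·29)/2.129 = 22.930.
Then σ = (x₂ − x₁)/(z₂ − z₁) = (29 − 18)/2.129 = 5.166.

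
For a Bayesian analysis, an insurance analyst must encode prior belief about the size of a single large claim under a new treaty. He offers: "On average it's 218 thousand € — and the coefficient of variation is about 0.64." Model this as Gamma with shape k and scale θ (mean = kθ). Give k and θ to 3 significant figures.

For Gamma(k, scale θ): mean = kθ, variance = kθ², so CV = 1/√k.
CV = 0.64, hence k = 1/CV² = 2.44.
Then θ = mean/k = 218/2.44 = 89.3.

k ≈ 2.44, θ ≈ 89.3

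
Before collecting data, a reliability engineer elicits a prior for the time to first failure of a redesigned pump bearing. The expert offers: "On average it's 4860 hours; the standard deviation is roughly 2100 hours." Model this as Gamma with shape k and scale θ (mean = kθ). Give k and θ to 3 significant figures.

k ≈ 5.36, θ ≈ 907

For Gamma(k, scale θ): mean = kθ, variance = kθ², so CV = 1/√k.
CV = SD/mean = 2100/4860 = 0.4321, hence k = 1/CV² = 5.36.
Then θ = mean/k = 4860/5.36 = 907.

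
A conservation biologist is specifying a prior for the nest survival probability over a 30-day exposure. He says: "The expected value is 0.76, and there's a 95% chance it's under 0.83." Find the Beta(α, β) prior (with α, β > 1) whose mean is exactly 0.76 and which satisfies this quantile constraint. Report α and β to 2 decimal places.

α ≈ 68.92, β ≈ 21.77

With mean 0.76 fixed, write α = 0.76s, β = 0.24s where s = α+β.
Need P(θ < 0.83) = 0.95 under Beta(0.76s, 0.24s). Normal approximation: (q−m)/√(m(1−m)/s) ≈ z_{0.95} = 1.64, so s ≈ 0.76·0.24·(1.64)²/(0.83−0.76)² = 100.7.
At s = 100.7: P(θ<0.83) ≈ 0.959. Adjusting to match 0.95 gives s ≈ 90.69.
So α = 0.76·90.69 ≈ 68.92, β = 0.24·90.69 ≈ 21.77.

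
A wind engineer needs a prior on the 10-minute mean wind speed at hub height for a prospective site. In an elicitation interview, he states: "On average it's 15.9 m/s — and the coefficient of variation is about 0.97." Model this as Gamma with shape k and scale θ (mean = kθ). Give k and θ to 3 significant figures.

k ≈ 1.06, θ ≈ 15

For Gamma(k, scale θ): mean = kθ, variance = kθ², so CV = 1/√k.
CV = 0.97, hence k = 1/CV² = 1.06.
Then θ = mean/k = 15.9/1.06 = 15.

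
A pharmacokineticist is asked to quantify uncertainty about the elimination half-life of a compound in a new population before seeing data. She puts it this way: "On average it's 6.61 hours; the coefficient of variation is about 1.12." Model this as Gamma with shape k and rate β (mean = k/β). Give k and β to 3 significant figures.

k ≈ 0.797, β ≈ 0.121

For Gamma(k, rate β): mean = k/β, variance = k/β², so CV = 1/√k.
CV = 1.12, hence k = 1/CV² = 0.797.
Then β = k/mean = 0.797/6.61 = 0.121.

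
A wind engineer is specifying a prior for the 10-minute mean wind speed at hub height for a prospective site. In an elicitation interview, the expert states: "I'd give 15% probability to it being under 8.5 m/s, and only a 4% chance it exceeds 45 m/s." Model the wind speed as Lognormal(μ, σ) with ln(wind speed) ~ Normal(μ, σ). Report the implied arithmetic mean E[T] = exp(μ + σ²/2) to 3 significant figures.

If T ~ Lognormal(μ,σ) then ln T ~ Normal(μ,σ), so the p-quantile of ln T is μ + z_p·σ.
ln(8.5) = 2.14 and ln(45) = 3.807; z_{0.15} = -1.036, z_{0.96} = 1.751.
σ = (3.807 − 2.14)/(1.751 − (-1.036)) = 0.598.
μ = 2.14 − (-1.036)·0.598 = 2.760.
E[T] = exp(μ + σ²/2) = exp(2.760 + 0.1788) = 18.9 m/s.

E[T] ≈ 18.9 m/s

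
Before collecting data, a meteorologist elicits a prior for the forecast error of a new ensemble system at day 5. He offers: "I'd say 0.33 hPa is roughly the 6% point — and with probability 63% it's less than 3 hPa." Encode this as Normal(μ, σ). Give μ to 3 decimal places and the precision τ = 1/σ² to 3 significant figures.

The p-quantile of Normal(μ,σ) is μ + z_p·σ, with z_{0.06} = -1.555 and z_{0.63} = 0.3319.
Eliminate σ: μ = (z₂·x₁ − z₁·x₂)/(z₂ − z₁) = (0.3319·0.33 − (-1.555)·3)/1.887 = 2.530.
Then σ = (x₂ − x₁)/(z₂ − z₁) = (3 − 0.33)/1.887 = 1.415.
Precision τ = 1/σ² = 1/1.415² = 0.499.

μ = 2.530, τ = 0.499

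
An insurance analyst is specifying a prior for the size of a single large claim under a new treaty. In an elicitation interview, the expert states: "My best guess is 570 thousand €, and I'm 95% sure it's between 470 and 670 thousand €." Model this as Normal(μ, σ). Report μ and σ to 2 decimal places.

A symmetric 95% interval runs μ ± z·σ with z = 1.96.
Half-width = 100, so σ = 100/1.96 = 51.02.
μ is the stated best guess, 570.00.

μ = 570.00, σ = 51.02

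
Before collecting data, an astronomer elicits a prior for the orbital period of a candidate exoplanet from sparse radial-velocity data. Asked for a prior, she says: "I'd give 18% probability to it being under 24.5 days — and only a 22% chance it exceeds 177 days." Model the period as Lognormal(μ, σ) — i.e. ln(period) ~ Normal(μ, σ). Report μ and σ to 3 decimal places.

If T ~ Lognormal(μ,σ) then ln T ~ Normal(μ,σ), so the p-quantile of ln T is μ + z_p·σ.
ln(24.5) = 3.199 and ln(177) = 5.176; z_{0.18} = -0.9154, z_{0.78} = 0.7722.
σ = (5.176 − 3.199)/(0.7722 − (-0.9154)) = 1.172.
μ = 3.199 − (-0.9154)·1.172 = 4.271.

μ ≈ 4.271, σ ≈ 1.172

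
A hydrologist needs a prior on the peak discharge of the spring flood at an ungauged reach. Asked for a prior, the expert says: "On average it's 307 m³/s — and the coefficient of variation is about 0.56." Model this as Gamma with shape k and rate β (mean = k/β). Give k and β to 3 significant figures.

k ≈ 3.19, β ≈ 0.0104

For Gamma(k, rate β): mean = k/β, variance = k/β², so CV = 1/√k.
CV = 0.56, hence k = 1/CV² = 3.19.
Then β = k/mean = 3.19/307 = 0.0104.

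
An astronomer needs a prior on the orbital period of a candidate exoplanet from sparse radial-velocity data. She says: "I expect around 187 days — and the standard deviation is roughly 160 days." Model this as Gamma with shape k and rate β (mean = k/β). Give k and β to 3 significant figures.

For Gamma(k, rate β): mean = k/β, variance = k/β², so CV = 1/√k.
CV = SD/mean = 160/187 = 0.8556, hence k = 1/CV² = 1.37.
Then β = k/mean = 1.37/187 = 0.0073.

k ≈ 1.37, β ≈ 0.0073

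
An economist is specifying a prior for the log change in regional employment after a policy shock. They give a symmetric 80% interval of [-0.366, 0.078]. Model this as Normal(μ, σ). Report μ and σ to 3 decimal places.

A symmetric 80% interval runs μ ± z·σ with z = 1.282.
Half-width = 0.222, so σ = 0.222/1.282 = 0.173.
μ is the interval midpoint, -0.144.

μ = -0.144, σ = 0.173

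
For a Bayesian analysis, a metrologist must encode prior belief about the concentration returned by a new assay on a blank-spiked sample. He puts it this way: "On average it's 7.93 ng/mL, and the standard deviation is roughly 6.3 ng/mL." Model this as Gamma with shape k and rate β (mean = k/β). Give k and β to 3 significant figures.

For Gamma(k, rate β): mean = k/β, variance = k/β², so CV = 1/√k.
CV = SD/mean = 6.3/7.93 = 0.7945, hence k = 1/CV² = 1.58.
Then β = k/mean = 1.58/7.93 = 0.2.

k ≈ 1.58, β ≈ 0.2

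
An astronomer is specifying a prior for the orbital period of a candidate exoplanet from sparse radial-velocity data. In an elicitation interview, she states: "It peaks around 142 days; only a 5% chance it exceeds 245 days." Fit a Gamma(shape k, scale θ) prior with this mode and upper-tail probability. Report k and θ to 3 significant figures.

k ≈ 10.4, θ ≈ 15.1

Gamma(k,θ) with k>1 has mode (k−1)θ, so θ = 142/(k−1).
Need P(X < 245) = 0.95 with θ tied to k this way. Start at k = 2, θ = 142: P(X<245) ≈ 0.515.
Too low — raise k to concentrate. Iterating converges to k ≈ 10.4.
Then θ = 142/(10.4−1) ≈ 15.1.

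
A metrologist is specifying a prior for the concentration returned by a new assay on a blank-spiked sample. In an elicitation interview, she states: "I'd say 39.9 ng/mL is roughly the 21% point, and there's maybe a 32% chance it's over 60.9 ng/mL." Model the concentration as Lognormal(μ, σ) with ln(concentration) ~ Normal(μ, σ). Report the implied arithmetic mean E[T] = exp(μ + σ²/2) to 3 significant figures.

If T ~ Lognormal(μ,σ) then ln T ~ Normal(μ,σ), so the p-quantile of ln T is μ + z_p·σ.
ln(39.9) = 3.686 and ln(60.9) = 4.109; z_{0.21} = -0.8064, z_{0.68} = 0.4677.
σ = (4.109 − 3.686)/(0.4677 − (-0.8064)) = 0.332.
μ = 3.686 − (-0.8064)·0.332 = 3.954.
E[T] = exp(μ + σ²/2) = exp(3.954 + 0.0551) = 55.1 ng/mL.

E[T] ≈ 55.1 ng/mL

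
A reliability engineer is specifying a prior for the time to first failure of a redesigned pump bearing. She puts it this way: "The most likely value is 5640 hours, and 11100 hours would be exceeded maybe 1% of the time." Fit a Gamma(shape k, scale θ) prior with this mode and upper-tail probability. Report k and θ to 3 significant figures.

k ≈ 11.7, θ ≈ 525

Gamma(k,θ) with k>1 has mode (k−1)θ, so θ = 5640/(k−1).
Need P(X < 11100) = 0.99 with θ tied to k this way. Start at k = 2, θ = 5640: P(X<11100) ≈ 0.585.
Too low — raise k to concentrate. Iterating converges to k ≈ 11.7.
Then θ = 5640/(11.7−1) ≈ 525.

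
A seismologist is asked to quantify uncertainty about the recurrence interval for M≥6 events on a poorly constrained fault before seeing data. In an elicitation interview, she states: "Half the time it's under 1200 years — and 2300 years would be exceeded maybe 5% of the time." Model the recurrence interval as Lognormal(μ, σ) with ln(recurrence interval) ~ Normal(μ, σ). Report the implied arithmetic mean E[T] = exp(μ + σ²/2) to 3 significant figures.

E[T] ≈ 1300 years

If T ~ Lognormal(μ,σ) then ln T ~ Normal(μ,σ), so the p-quantile of ln T is μ + z_p·σ.
ln(1200) = 7.09 and ln(2300) = 7.741; z_{0.5} = 0, z_{0.95} = 1.645.
σ = (7.741 − 7.09)/(1.645 − (0)) = 0.396.
μ = 7.09 − (0)·0.396 = 7.090.
E[T] = exp(μ + σ²/2) = exp(7.090 + 0.0782) = 1300 years.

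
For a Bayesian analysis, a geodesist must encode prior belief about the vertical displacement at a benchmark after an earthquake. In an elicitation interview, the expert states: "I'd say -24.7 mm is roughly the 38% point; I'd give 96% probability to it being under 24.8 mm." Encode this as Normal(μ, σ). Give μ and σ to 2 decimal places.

For Normal(μ,σ), the p-quantile is μ + z_p·σ. Here z_{0.38} = -0.3055, z_{0.96} = 1.751.
So -24.7 = μ − 0.3055σ and 24.8 = μ + 1.751σ.
Subtracting: σ = (24.8 − -24.7)/(1.751 − (-0.3055)) = 24.07.
Then μ = -24.7 − (-0.3055)·24.07 = -17.35.

μ = -17.35, σ = 24.07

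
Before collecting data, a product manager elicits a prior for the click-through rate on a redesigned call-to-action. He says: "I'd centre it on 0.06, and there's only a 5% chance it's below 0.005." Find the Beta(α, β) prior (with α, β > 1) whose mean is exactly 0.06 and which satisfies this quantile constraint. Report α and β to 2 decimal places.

α ≈ 1.21, β ≈ 18.96

With mean 0.06 fixed, write α = 0.06s, β = 0.94s where s = α+β.
Need P(θ < 0.005) = 0.05 under Beta(0.06s, 0.94s). Normal approximation: (q−m)/√(m(1−m)/s) ≈ z_{0.05} = -1.64, so s ≈ 0.06·0.94·(-1.64)²/(0.005−0.06)² = 50.4.
At s = 50.4: P(θ<0.005) ≈ 0.002. Adjusting to match 0.05 gives s ≈ 20.17.
So α = 0.06·20.17 ≈ 1.21, β = 0.94·20.17 ≈ 18.96.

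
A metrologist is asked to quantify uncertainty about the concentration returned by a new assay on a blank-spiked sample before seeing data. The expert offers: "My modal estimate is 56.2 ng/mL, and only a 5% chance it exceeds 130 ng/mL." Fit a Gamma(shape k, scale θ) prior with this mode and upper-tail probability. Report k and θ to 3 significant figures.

k ≈ 4.89, θ ≈ 14.4

Gamma(k,θ) with k>1 has mode (k−1)θ, so θ = 56.2/(k−1).
Need P(X < 130) = 0.95 with θ tied to k this way. Start at k = 2, θ = 56.2: P(X<130) ≈ 0.672.
Too low — raise k to concentrate. Iterating converges to k ≈ 4.89.
Then θ = 56.2/(4.89−1) ≈ 14.4.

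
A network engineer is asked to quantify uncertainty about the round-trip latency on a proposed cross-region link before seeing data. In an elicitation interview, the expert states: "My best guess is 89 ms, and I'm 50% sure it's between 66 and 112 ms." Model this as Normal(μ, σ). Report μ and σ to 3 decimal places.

A symmetric 50% interval runs μ ± z·σ with z = 0.6745.
Half-width = 23, so σ = 23/0.6745 = 34.100.
μ is the stated best guess, 89.000.

μ = 89.000, σ = 34.100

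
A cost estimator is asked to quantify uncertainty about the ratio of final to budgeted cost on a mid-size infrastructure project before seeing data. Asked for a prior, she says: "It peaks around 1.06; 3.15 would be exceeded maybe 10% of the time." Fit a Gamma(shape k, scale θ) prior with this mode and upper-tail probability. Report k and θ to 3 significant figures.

Gamma(k,θ) with k>1 has mode (k−1)θ, so θ = 1.06/(k−1).
Need P(X < 3.15) = 0.9 with θ tied to k this way. Start at k = 2, θ = 1.06: P(X<3.15) ≈ 0.797.
Too low — raise k to concentrate. Iterating converges to k ≈ 2.6.
Then θ = 1.06/(2.6−1) ≈ 0.661.

k ≈ 2.6, θ ≈ 0.661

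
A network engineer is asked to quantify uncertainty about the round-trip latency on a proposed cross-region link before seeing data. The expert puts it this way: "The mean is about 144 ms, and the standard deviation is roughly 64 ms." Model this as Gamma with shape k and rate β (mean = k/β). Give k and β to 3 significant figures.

For Gamma(k, rate β): mean = k/β, variance = k/β², so CV = 1/√k.
CV = SD/mean = 64/144 = 0.4444, hence k = 1/CV² = 5.06.
Then β = k/mean = 5.06/144 = 0.0352.

k ≈ 5.06, β ≈ 0.0352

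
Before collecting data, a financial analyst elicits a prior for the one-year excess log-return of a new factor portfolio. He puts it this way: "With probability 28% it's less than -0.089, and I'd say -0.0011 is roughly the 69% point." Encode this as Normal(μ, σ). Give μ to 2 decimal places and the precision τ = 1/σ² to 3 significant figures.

μ = -0.04, τ = 151

For Normal(μ,σ), the p-quantile is μ + z_p·σ. Here z_{0.28} = -0.5828, z_{0.69} = 0.4959.
So -0.089 = μ − 0.5828σ and -0.0011 = μ + 0.4959σ.
Subtracting: σ = (-0.0011 − -0.089)/(0.4959 − (-0.5828)) = 0.08.
Then μ = -0.089 − (-0.5828)·0.08 = -0.04.
Precision τ = 1/σ² = 1/0.08149² = 151.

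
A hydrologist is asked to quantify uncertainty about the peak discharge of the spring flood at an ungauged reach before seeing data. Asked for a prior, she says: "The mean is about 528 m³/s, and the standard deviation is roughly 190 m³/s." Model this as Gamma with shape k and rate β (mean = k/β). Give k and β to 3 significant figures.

For Gamma(k, rate β): mean = k/β, variance = k/β², so CV = 1/√k.
CV = SD/mean = 190/528 = 0.3598, hence k = 1/CV² = 7.72.
Then β = k/mean = 7.72/528 = 0.0146.

k ≈ 7.72, β ≈ 0.0146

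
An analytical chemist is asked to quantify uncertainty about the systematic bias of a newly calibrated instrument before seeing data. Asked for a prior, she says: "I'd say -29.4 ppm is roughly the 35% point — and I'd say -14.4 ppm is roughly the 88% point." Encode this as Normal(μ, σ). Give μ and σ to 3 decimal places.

μ = -25.696, σ = 9.613

For Normal(μ,σ), the p-quantile is μ + z_p·σ. Here z_{0.35} = -0.3853, z_{0.88} = 1.175.
So -29.4 = μ − 0.3853σ and -14.4 = μ + 1.175σ.
Subtracting: σ = (-14.4 − -29.4)/(1.175 − (-0.3853)) = 9.613.
Then μ = -29.4 − (-0.3853)·9.613 = -25.696.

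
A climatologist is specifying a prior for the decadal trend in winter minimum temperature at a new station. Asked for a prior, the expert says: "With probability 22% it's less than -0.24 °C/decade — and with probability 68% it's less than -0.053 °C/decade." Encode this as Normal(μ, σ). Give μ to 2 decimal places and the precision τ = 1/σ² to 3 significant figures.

μ = -0.12, τ = 44

For Normal(μ,σ), the p-quantile is μ + z_p·σ. Here z_{0.22} = -0.7722, z_{0.68} = 0.4677.
So -0.24 = μ − 0.7722σ and -0.053 = μ + 0.4677σ.
Subtracting: σ = (-0.053 − -0.24)/(0.4677 − (-0.7722)) = 0.15.
Then μ = -0.24 − (-0.7722)·0.15 = -0.12.
Precision τ = 1/σ² = 1/0.1508² = 44.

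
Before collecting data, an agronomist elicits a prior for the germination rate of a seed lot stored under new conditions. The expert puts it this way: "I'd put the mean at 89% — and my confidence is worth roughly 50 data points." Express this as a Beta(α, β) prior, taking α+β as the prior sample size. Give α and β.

Under the effective-sample-size interpretation, Beta(α, β) has prior mean α/(α+β) and prior sample size α+β.
So α+β = 50 and α/(α+β) = 0.89, giving α = 0.89·50 = 44.5 and β = 50 − 44.5 = 5.5.

α = 44.5, β = 5.5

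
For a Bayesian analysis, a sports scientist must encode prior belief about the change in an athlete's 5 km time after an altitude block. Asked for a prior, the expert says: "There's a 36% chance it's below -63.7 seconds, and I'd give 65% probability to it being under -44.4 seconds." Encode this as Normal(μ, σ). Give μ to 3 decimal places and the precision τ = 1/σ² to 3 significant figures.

μ = -54.399, τ = 0.00149

The p-quantile of Normal(μ,σ) is μ + z_p·σ, with z_{0.36} = -0.3585 and z_{0.65} = 0.3853.
Eliminate σ: μ = (z₂·x₁ − z₁·x₂)/(z₂ − z₁) = (0.3853·-63.7 − (-0.3585)·-44.4)/0.7438 = -54.399.
Then σ = (x₂ − x₁)/(z₂ − z₁) = (-44.4 − -63.7)/0.7438 = 25.949.
Precision τ = 1/σ² = 1/25.95² = 0.00149.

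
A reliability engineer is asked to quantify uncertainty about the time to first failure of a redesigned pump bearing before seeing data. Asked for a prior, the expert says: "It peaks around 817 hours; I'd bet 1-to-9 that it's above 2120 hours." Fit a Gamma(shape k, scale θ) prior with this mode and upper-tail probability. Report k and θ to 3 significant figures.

Gamma(k,θ) with k>1 has mode (k−1)θ, so θ = 817/(k−1).
Need P(X < 2120) = 0.9 with θ tied to k this way. Start at k = 2, θ = 817: P(X<2120) ≈ 0.732.
Too low — raise k to concentrate. Iterating converges to k ≈ 3.11.
Then θ = 817/(3.11−1) ≈ 387.

k ≈ 3.11, θ ≈ 387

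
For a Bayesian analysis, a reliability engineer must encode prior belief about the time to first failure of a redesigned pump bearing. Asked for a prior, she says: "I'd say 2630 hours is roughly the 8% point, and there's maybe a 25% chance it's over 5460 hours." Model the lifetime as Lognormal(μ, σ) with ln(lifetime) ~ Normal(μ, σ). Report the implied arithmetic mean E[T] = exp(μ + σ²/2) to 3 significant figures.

E[T] ≈ 4580 hours

If T ~ Lognormal(μ,σ) then ln T ~ Normal(μ,σ), so the p-quantile of ln T is μ + z_p·σ.
ln(2630) = 7.875 and ln(5460) = 8.605; z_{0.08} = -1.405, z_{0.75} = 0.6745.
σ = (8.605 − 7.875)/(0.6745 − (-1.405)) = 0.351.
μ = 7.875 − (-1.405)·0.351 = 8.368.
E[T] = exp(μ + σ²/2) = exp(8.368 + 0.0617) = 4580 hours.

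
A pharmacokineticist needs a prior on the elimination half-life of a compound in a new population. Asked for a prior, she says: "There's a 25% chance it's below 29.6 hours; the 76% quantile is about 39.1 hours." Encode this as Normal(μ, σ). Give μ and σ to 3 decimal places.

The p-quantile of Normal(μ,σ) is μ + z_p·σ, with z_{0.25} = -0.6745 and z_{0.76} = 0.7063.
Eliminate σ: μ = (z₂·x₁ − z₁·x₂)/(z₂ − z₁) = (0.7063·29.6 − (-0.6745)·39.1)/1.381 = 34.241.
Then σ = (x₂ − x₁)/(z₂ − z₁) = (39.1 − 29.6)/1.381 = 6.880.

μ = 34.241, σ = 6.880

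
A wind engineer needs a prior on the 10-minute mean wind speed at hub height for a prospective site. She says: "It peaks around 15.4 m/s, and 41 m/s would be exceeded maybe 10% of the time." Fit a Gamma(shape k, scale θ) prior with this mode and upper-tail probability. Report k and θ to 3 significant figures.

k ≈ 3, θ ≈ 7.71

Gamma(k,θ) with k>1 has mode (k−1)θ, so θ = 15.4/(k−1).
Need P(X < 41) = 0.9 with θ tied to k this way. Start at k = 2, θ = 15.4: P(X<41) ≈ 0.744.
Too low — raise k to concentrate. Iterating converges to k ≈ 3.
Then θ = 15.4/(3−1) ≈ 7.71.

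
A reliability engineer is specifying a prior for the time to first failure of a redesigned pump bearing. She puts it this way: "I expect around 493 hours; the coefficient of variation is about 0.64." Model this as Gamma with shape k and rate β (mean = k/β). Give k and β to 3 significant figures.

k ≈ 2.44, β ≈ 0.00495

For Gamma(k, rate β): mean = k/β, variance = k/β², so CV = 1/√k.
CV = 0.64, hence k = 1/CV² = 2.44.
Then β = k/mean = 2.44/493 = 0.00495.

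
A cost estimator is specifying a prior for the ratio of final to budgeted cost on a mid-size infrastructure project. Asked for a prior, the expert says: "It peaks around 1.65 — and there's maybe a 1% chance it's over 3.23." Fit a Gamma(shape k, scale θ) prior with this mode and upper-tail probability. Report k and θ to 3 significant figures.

k ≈ 11.9, θ ≈ 0.151

Gamma(k,θ) with k>1 has mode (k−1)θ, so θ = 1.65/(k−1).
Need P(X < 3.23) = 0.99 with θ tied to k this way. Start at k = 2, θ = 1.65: P(X<3.23) ≈ 0.582.
Too low — raise k to concentrate. Iterating converges to k ≈ 11.9.
Then θ = 1.65/(11.9−1) ≈ 0.151.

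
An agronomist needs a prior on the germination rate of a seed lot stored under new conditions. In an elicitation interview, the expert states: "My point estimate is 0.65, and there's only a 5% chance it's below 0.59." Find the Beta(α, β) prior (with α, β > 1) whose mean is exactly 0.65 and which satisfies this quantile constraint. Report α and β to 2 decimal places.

α ≈ 114.21, β ≈ 61.50

With mean 0.65 fixed, write α = 0.65s, β = 0.35s where s = α+β.
Need P(θ < 0.59) = 0.05 under Beta(0.65s, 0.35s). Normal approximation: (q−m)/√(m(1−m)/s) ≈ z_{0.05} = -1.64, so s ≈ 0.65·0.35·(-1.64)²/(0.59−0.65)² = 171.0.
At s = 171.0: P(θ<0.59) ≈ 0.052. Adjusting to match 0.05 gives s ≈ 175.71.
So α = 0.65·175.71 ≈ 114.21, β = 0.35·175.71 ≈ 61.50.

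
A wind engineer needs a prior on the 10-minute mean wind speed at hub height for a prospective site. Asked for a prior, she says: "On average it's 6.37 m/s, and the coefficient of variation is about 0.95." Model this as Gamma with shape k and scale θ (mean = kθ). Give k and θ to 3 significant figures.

For Gamma(k, scale θ): mean = kθ, variance = kθ², so CV = 1/√k.
CV = 0.95, hence k = 1/CV² = 1.11.
Then θ = mean/k = 6.37/1.11 = 5.75.

k ≈ 1.11, θ ≈ 5.75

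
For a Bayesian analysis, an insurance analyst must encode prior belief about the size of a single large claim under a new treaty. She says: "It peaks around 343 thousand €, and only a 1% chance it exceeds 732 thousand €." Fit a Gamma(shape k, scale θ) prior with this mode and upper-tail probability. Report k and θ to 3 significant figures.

k ≈ 9.44, θ ≈ 40.6

Gamma(k,θ) with k>1 has mode (k−1)θ, so θ = 343/(k−1).
Need P(X < 732) = 0.99 with θ tied to k this way. Start at k = 2, θ = 343: P(X<732) ≈ 0.629.
Too low — raise k to concentrate. Iterating converges to k ≈ 9.44.
Then θ = 343/(9.44−1) ≈ 40.6.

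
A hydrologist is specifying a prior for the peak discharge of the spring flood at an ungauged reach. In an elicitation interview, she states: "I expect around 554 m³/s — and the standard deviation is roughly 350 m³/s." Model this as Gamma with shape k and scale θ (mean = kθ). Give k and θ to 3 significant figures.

k ≈ 2.51, θ ≈ 221

For Gamma(k, scale θ): mean = kθ, variance = kθ², so CV = 1/√k.
CV = SD/mean = 350/554 = 0.6318, hence k = 1/CV² = 2.51.
Then θ = mean/k = 554/2.51 = 221.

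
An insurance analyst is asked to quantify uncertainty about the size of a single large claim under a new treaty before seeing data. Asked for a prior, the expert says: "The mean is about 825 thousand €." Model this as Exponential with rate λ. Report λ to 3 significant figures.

Exponential mean = 1/λ, so λ = 1/825.0 = 0.00121.

λ ≈ 0.00121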